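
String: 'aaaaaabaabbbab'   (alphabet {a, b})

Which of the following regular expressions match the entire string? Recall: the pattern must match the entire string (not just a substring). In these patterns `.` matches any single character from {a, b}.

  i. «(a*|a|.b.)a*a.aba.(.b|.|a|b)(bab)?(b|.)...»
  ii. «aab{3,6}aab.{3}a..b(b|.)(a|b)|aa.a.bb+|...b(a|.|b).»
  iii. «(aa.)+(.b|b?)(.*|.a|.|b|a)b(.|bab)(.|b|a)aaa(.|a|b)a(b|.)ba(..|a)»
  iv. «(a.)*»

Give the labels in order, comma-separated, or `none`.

i → match
ii → no match
iii → no match
iv → no match

i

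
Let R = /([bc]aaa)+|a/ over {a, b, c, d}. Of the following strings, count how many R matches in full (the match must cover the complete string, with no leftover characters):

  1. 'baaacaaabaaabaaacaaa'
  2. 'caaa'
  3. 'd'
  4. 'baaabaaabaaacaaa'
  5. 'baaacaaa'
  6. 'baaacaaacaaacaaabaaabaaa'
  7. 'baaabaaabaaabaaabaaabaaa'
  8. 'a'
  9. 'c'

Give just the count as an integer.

1 → match
2 → match
3 → no match
4 → match
5 → match
6 → match
7 → match
8 → match
9 → no match
Total matched: 7

7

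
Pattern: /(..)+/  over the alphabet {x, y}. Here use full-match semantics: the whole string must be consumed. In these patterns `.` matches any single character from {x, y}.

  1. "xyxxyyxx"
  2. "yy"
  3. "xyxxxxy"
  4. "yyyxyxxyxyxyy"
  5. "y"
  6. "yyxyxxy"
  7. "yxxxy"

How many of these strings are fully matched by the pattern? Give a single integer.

1 → match
2 → match
3 → no match
4 → no match
5 → no match
6 → no match
7 → no match
Total matched: 2

2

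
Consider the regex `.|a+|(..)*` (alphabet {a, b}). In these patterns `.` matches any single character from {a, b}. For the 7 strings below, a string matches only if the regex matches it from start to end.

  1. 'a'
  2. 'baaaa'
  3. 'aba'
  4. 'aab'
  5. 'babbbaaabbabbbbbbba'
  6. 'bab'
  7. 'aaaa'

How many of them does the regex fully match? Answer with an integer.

1 → match
2 → no match
3 → no match
4 → no match
5 → no match
6 → no match
7 → match
Total matched: 2

2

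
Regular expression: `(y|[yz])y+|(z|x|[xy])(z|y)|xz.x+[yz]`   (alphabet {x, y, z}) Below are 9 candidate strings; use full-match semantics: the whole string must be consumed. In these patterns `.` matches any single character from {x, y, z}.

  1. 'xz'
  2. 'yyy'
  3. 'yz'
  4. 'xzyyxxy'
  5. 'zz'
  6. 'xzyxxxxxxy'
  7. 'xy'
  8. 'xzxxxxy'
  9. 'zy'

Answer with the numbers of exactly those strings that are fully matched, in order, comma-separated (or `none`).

1, 2, 3, 5, 6, 7, 8, 9

1 → match
2 → match
3 → match
4 → no match
5 → match
6 → match
7 → match
8 → match
9 → match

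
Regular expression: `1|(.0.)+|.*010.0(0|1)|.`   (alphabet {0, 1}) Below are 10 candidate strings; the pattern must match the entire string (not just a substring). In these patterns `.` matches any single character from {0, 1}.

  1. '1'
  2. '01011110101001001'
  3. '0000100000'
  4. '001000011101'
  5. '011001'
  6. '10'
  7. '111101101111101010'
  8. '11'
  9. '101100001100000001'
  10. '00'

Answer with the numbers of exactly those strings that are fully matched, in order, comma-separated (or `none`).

1, 9

1 → match
2 → no match
3 → no match
4 → no match
5 → no match
6 → no match
7 → no match
8 → no match
9 → match
10 → no match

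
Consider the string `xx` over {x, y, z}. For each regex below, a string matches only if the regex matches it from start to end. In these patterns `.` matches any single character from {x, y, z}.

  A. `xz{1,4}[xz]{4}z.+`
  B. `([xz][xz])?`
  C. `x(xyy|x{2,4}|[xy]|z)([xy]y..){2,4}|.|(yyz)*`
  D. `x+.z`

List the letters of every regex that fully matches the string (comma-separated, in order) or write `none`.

B

A → no match — must start with `xz`
B → match
C → no match
D → no match — must end with `z`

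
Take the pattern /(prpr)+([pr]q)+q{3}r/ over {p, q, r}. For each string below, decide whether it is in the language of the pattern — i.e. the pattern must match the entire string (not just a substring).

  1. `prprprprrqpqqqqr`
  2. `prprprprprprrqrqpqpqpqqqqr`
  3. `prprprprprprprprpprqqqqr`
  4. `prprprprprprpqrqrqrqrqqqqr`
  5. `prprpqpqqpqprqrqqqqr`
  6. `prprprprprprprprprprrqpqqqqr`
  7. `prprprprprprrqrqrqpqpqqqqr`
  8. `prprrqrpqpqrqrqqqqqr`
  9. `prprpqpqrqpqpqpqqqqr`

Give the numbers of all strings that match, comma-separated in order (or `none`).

1, 2, 4, 6, 7, 9

1 → match
2 → match
3 → no match
4 → match
5 → no match
6 → match
7 → match
8 → no match
9 → match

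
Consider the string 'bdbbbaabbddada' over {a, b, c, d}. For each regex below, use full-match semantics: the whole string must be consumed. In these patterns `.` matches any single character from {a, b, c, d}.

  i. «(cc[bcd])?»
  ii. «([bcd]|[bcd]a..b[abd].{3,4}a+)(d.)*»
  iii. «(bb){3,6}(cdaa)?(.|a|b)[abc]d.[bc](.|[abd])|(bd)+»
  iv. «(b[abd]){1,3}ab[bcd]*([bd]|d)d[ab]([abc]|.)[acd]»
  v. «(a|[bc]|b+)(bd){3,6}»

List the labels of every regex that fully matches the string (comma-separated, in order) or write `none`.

iv

i → no match
ii → no match
iii → no match
iv → match
v → no match — must end with 'bd'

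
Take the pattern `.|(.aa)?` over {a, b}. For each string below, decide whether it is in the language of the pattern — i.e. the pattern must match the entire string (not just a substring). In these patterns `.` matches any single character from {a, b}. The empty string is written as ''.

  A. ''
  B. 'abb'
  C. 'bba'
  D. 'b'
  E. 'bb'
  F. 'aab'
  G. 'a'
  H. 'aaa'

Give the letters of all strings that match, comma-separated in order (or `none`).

A → match
B → no match
C → no match
D → match
E → no match
F → no match
G → match
H → match

A, D, G, H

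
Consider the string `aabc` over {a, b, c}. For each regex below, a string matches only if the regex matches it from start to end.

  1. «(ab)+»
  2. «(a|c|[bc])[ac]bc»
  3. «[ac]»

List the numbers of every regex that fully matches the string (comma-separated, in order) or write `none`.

2

1 → no match — must start with `ab`
2 → match
3 → no match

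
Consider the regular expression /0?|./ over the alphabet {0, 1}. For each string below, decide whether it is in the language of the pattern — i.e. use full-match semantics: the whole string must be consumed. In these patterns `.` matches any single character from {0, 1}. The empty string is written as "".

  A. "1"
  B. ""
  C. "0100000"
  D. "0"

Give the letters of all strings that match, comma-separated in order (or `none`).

A → match
B → match
C → no match
D → match

A, B, D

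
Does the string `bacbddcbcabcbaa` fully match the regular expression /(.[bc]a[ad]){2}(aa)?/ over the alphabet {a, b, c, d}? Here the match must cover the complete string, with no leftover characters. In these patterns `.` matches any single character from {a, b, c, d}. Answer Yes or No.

No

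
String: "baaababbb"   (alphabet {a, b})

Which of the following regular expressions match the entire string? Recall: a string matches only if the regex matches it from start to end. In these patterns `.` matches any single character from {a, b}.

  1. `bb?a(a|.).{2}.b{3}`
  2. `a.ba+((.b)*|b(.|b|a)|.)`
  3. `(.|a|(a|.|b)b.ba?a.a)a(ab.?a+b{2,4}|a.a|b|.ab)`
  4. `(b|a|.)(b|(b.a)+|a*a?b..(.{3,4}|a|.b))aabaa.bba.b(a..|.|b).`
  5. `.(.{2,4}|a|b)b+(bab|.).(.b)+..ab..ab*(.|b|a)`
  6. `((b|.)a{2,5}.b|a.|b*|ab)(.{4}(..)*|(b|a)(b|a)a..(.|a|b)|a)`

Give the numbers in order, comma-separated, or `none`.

1 → match
2 → no match — must start with "a"
3 → no match
4 → no match
5 → no match
6 → match

1, 6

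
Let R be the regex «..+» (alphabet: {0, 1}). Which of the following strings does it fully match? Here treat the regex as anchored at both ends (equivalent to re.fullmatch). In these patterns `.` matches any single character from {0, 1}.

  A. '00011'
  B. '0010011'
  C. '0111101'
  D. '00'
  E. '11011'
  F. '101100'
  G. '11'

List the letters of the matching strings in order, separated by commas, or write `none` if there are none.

A, B, C, D, E, F, G

A. '00011' → match
B. '0010011' → match
C. '0111101' → match
D. '00' → match
E. '11011' → match
F. '101100' → match
G. '11' → match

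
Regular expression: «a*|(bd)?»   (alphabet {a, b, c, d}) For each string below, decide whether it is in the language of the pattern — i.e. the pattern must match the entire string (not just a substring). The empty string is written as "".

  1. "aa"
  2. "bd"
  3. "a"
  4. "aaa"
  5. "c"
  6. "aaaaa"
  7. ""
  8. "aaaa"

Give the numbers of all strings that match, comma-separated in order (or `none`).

1 → match
2 → match
3 → match
4 → match
5 → no match
6 → match
7 → match
8 → match

1, 2, 3, 4, 6, 7, 8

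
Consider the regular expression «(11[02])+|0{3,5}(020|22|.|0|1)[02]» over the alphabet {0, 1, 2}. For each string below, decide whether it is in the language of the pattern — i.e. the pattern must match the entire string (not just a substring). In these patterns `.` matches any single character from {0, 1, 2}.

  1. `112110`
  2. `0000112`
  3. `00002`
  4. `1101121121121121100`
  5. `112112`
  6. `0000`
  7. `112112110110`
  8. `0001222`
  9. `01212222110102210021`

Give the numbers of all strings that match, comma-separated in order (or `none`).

1 → match
2 → no match
3 → match
4 → no match
5 → match
6 → no match
7 → match
8 → no match
9 → no match

1, 3, 5, 7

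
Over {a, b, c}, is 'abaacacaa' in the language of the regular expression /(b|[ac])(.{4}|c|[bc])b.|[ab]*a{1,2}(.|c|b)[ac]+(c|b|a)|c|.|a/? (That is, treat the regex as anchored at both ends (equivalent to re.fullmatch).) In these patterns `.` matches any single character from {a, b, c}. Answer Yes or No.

Yes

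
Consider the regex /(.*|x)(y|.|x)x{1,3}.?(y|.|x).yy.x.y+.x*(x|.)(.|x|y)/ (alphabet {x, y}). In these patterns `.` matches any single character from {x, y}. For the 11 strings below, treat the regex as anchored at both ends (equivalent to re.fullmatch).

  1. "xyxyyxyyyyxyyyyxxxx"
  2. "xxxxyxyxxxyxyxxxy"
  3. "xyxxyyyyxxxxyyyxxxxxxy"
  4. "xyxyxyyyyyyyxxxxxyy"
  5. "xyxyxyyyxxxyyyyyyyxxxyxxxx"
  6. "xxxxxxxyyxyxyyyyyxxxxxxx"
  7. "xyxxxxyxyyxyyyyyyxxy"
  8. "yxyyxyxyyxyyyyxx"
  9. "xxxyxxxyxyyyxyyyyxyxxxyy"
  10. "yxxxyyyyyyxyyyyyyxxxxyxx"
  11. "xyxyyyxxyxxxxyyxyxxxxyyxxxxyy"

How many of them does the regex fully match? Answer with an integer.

0

1 → no match
2 → no match
3 → no match
4 → no match
5 → no match
6 → no match
7 → no match
8 → no match
9 → no match
10 → no match
11 → no match
Total matched: 0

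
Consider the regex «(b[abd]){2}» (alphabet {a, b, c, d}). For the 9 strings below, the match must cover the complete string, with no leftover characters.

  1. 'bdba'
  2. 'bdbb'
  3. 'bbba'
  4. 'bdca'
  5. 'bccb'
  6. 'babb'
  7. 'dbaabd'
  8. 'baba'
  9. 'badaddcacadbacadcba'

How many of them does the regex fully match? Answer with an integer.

5

1. 'bdba' → match
2. 'bdbb' → match
3. 'bbba' → match
4. 'bdca' → no match
5. 'bccb' → no match
6. 'babb' → match
7. 'dbaabd' → no match — must start with 'b'
8. 'baba' → match
9 → no match
Total matched: 5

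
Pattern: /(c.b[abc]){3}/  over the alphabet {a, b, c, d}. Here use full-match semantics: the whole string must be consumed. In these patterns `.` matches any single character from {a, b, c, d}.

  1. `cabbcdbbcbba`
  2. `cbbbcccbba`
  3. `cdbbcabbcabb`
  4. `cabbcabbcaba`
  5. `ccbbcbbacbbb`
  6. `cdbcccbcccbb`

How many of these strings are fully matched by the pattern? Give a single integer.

1 → match
2 → no match
3 → match
4 → match
5 → match
6 → match
Total matched: 5

5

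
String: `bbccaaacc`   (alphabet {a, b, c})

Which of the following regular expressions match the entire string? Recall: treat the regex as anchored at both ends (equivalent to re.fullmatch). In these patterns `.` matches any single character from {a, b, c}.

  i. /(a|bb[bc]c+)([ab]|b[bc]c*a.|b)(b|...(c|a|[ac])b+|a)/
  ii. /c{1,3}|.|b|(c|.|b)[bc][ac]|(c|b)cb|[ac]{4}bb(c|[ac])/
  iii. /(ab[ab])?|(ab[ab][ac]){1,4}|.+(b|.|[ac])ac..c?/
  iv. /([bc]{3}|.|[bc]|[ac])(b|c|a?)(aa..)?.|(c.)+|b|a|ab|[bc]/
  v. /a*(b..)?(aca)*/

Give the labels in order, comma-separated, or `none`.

iv

i → no match
ii → no match
iii → no match
iv → match
v → no match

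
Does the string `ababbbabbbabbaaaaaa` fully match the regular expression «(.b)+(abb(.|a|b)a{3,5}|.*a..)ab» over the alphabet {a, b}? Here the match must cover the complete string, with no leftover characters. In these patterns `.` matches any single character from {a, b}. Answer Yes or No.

No

Every match must end with `ab`, but `ababbbabbbabbaaaaaa` does not.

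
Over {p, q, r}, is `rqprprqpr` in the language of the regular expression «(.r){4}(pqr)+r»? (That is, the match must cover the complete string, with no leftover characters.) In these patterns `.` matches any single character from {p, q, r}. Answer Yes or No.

Every match must end with `pqrr`, but `rqprprqpr` does not.

No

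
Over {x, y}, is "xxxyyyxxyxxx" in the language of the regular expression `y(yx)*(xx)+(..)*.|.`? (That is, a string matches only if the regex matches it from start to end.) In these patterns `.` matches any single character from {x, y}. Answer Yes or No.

No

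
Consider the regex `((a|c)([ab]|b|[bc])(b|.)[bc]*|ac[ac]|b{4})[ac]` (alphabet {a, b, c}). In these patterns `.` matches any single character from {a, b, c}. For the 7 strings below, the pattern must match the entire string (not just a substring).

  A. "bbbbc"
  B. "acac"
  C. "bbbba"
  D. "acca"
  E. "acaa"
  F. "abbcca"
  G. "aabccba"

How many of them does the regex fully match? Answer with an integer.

A → match
B → match
C → match
D → match
E → match
F → match
G → match
Total matched: 7

7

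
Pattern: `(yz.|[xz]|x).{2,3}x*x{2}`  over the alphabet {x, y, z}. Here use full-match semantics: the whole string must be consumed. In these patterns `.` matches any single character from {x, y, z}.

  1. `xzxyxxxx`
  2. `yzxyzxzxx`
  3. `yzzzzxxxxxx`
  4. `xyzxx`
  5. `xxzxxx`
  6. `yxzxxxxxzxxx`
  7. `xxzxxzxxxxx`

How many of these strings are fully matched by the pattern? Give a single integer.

1 → match
2 → no match
3 → match
4 → match
5 → match
6 → no match
7 → no match
Total matched: 4

4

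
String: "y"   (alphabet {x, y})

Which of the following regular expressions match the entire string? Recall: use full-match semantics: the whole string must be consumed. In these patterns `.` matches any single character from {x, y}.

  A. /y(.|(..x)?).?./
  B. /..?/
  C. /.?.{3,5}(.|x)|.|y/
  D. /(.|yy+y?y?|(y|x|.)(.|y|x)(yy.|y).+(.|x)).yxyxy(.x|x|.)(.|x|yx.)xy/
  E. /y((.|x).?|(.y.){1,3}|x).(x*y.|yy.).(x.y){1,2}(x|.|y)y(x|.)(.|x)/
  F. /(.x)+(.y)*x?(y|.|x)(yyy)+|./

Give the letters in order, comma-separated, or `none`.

B, C, F

A → no match
B → match
C → match
D → no match — must end with "xy"
E → no match
F → match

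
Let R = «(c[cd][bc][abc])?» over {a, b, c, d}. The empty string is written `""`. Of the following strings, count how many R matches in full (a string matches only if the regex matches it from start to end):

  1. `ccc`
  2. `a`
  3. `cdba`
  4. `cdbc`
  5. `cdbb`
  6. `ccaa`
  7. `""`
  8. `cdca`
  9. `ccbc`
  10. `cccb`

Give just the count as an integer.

1 → no match
2 → no match
3 → match
4 → match
5 → match
6 → no match
7 → match
8 → match
9 → match
10 → match
Total matched: 7

7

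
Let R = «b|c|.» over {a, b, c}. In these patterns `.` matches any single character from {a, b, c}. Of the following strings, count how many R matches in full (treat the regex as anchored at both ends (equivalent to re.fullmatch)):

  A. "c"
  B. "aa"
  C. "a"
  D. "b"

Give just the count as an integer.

A → match
B → no match
C → match
D → match
Total matched: 3

3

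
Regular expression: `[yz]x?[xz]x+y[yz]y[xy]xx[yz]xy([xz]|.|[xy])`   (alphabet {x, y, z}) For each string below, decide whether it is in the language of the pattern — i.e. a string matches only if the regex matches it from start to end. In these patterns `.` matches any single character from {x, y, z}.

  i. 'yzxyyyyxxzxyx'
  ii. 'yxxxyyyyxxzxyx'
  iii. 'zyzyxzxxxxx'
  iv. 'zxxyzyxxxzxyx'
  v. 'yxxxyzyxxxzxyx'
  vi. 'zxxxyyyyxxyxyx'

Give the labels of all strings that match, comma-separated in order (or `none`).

i → match
ii → match
iii → no match
iv → match
v → match
vi → match

i, ii, iv, v, vi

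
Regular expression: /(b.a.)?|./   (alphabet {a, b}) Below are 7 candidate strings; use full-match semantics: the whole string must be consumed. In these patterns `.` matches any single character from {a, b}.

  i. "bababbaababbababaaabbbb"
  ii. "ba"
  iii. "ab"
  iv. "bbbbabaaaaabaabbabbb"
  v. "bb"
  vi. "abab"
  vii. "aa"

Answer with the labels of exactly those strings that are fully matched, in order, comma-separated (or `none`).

none

i → no match
ii → no match
iii → no match
iv → no match
v → no match
vi → no match
vii → no match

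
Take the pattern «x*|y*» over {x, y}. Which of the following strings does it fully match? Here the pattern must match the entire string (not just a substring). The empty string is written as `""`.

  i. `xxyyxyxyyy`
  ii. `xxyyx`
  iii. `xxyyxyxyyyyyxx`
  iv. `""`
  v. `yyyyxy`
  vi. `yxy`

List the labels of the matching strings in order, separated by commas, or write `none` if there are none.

iv

i → no match
ii → no match
iii → no match
iv → match
v → no match
vi → no match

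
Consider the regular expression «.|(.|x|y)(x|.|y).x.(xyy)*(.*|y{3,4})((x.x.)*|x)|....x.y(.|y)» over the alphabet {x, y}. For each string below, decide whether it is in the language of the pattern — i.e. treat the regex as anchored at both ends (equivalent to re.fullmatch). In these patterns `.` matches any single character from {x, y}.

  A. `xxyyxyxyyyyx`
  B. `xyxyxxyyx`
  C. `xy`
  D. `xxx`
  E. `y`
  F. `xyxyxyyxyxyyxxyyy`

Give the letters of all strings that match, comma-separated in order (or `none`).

E

A → no match
B → no match
C → no match
D → no match
E → match
F → no match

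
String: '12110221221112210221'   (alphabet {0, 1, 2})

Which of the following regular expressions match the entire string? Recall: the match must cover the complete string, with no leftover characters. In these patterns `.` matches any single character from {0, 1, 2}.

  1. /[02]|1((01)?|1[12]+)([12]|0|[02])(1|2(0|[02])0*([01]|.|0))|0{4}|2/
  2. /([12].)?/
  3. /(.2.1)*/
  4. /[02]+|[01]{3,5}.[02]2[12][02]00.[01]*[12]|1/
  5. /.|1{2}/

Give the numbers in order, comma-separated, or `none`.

1 → no match
2 → no match
3 → match
4 → no match
5 → no match

3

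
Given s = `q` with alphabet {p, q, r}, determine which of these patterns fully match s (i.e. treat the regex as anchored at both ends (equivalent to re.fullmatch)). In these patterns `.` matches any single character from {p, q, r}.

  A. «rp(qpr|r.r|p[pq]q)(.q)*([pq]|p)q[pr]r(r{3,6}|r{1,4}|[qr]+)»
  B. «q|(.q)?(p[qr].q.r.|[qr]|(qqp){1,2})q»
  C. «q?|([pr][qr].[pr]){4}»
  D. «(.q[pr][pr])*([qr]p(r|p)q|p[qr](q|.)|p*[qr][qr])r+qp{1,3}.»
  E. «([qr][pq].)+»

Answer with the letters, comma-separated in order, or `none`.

B, C

A → no match — must start with `rp`
B → match
C → match
D → no match
E → no match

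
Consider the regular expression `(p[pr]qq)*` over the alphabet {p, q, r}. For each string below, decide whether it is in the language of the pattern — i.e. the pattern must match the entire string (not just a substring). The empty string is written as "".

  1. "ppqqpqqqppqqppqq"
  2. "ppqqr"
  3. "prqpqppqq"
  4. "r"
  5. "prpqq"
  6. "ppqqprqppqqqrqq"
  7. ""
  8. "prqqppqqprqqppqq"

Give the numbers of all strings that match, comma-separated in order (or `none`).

7, 8

1 → no match
2 → no match
3 → no match
4 → no match
5 → no match
6 → no match
7 → match
8 → match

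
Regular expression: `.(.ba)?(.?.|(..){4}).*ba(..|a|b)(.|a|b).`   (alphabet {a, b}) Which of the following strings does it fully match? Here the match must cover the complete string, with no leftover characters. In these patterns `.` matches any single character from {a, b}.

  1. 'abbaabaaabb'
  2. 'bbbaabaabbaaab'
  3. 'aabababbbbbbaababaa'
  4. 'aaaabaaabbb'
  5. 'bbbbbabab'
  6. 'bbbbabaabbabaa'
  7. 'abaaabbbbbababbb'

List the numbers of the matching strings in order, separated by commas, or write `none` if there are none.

1 → match
2 → match
3 → match
4 → no match
5 → match
6 → match
7 → match

1, 2, 3, 5, 6, 7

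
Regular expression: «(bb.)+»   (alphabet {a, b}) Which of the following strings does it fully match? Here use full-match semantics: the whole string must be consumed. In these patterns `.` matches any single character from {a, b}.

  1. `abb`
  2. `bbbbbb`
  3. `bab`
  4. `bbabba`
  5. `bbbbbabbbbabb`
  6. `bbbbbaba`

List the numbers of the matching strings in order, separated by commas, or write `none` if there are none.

1 → no match — must start with `bb`
2 → match
3 → no match — must start with `bb`
4 → match
5 → no match
6 → no match

2, 4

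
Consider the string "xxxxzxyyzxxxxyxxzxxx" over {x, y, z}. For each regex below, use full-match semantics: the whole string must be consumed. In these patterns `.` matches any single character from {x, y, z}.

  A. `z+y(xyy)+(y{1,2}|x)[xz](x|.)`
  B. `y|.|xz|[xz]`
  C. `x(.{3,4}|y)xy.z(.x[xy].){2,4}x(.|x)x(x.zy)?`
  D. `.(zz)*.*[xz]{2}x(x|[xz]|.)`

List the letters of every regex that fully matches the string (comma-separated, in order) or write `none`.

A → no match — must start with "z"
B → no match
C → match
D → match

C, D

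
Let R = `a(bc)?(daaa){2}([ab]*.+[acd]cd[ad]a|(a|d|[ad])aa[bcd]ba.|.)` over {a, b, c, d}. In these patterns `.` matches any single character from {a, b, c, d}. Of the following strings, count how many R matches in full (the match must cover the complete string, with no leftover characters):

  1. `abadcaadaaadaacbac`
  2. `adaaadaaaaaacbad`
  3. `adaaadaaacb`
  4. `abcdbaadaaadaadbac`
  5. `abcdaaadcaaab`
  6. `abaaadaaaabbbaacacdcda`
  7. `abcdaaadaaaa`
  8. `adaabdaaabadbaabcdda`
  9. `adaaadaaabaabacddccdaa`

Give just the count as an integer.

1 → no match
2 → match
3 → no match
4 → no match
5 → no match
6 → no match
7 → match
8 → no match
9 → match
Total matched: 3

3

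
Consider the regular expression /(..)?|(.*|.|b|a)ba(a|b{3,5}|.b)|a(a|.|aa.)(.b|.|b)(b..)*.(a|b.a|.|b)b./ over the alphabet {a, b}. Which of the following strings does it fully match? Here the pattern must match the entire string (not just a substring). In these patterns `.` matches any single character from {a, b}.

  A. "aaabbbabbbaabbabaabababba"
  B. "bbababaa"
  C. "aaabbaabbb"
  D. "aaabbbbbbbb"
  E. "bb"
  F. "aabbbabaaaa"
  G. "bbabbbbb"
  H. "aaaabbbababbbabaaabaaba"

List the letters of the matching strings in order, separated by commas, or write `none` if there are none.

A → no match
B → match
C → match
D → match
E → match
F → no match
G → match
H → match

B, C, D, E, G, H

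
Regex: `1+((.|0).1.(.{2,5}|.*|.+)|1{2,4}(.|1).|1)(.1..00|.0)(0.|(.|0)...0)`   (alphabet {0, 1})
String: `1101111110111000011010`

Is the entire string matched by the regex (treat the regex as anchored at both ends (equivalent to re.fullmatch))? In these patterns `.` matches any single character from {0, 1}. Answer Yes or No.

Yes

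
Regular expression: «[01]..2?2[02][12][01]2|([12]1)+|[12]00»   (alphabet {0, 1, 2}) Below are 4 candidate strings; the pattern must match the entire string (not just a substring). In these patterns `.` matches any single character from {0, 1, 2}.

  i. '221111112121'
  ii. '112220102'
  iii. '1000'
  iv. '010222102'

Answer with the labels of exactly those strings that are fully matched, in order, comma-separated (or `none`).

ii, iv

i. '221111112121' → no match
ii. '112220102' → match
iii. '1000' → no match
iv. '010222102' → match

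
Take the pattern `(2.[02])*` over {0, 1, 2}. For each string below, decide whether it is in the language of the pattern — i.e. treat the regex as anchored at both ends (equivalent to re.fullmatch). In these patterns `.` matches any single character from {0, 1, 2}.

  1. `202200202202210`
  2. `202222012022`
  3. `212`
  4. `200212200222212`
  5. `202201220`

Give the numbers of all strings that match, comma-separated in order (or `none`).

1, 3, 4

1 → match
2 → no match
3 → match
4 → match
5 → no match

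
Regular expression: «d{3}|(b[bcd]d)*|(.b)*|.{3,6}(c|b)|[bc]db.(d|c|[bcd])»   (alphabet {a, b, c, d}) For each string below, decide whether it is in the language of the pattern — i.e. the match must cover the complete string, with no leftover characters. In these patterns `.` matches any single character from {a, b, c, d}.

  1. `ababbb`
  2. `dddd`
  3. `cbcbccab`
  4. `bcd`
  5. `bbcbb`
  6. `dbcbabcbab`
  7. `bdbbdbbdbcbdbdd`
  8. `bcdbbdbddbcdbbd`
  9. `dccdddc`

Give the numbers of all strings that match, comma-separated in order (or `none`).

1, 4, 5, 6, 8, 9

1. `ababbb` → match
2. `dddd` → no match
3. `cbcbccab` → no match
4. `bcd` → match
5. `bbcbb` → match
6. `dbcbabcbab` → match
7 → no match
8 → match
9. `dccdddc` → match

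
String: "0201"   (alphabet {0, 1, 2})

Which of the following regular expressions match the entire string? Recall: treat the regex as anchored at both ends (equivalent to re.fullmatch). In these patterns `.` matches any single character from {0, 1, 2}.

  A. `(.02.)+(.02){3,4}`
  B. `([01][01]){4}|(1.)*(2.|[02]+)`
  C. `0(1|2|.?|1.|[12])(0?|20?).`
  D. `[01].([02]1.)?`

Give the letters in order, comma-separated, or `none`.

C

A → no match — must end with "02"
B → no match
C → match
D → no match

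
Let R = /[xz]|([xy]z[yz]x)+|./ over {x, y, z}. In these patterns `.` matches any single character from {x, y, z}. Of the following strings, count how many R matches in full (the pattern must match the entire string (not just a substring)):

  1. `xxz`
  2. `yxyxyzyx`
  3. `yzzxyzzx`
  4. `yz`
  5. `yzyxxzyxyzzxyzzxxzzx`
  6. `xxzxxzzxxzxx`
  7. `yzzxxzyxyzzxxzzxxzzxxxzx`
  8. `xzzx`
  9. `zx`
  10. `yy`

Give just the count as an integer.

3

1 → no match
2 → no match
3 → match
4 → no match
5 → match
6 → no match
7 → no match
8 → match
9 → no match
10 → no match
Total matched: 3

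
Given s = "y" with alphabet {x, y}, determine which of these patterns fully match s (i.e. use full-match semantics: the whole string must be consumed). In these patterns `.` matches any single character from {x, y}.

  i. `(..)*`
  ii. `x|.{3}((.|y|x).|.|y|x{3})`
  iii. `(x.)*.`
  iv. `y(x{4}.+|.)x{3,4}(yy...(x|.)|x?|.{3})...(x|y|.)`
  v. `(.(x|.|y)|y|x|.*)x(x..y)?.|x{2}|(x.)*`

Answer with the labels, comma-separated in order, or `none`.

i → no match
ii → no match
iii → match
iv → no match
v → no match

iii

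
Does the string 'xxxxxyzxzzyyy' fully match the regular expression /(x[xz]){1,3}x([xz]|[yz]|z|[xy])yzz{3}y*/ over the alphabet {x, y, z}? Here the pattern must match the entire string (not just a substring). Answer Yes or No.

No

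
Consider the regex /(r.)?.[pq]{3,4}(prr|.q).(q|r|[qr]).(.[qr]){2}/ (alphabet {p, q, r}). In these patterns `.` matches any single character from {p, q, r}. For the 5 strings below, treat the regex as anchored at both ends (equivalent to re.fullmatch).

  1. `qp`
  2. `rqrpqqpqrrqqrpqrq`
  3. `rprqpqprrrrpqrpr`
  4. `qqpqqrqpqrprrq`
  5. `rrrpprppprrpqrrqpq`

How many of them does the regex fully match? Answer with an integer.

2

1 → no match
2 → no match
3 → match
4 → match
5 → no match
Total matched: 2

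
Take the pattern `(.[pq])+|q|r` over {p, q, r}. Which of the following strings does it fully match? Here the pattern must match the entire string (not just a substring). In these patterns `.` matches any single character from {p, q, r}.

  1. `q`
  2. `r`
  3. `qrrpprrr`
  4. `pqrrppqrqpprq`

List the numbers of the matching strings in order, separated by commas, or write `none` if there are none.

1 → match
2 → match
3 → no match
4 → no match

1, 2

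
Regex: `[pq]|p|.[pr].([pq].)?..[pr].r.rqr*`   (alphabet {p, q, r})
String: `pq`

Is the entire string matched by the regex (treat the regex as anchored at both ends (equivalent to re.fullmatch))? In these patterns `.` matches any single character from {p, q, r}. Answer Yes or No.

No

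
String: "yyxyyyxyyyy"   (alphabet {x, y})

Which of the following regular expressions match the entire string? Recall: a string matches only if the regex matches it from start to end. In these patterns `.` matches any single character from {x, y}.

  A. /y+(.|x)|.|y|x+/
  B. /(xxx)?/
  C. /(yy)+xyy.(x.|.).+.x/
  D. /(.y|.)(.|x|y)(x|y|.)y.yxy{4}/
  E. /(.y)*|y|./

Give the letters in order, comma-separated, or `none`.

A → no match
B → no match
C → no match — must end with "x"
D → match
E → no match

D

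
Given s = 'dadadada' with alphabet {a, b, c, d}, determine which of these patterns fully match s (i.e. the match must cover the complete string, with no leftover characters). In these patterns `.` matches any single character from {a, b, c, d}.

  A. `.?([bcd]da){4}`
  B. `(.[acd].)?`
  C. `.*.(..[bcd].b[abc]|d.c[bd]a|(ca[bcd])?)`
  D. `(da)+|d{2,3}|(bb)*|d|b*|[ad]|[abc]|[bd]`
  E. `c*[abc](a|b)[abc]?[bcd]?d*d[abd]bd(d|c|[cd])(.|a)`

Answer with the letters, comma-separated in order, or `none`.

A → no match
B → no match
C → match
D → match
E → no match

C, D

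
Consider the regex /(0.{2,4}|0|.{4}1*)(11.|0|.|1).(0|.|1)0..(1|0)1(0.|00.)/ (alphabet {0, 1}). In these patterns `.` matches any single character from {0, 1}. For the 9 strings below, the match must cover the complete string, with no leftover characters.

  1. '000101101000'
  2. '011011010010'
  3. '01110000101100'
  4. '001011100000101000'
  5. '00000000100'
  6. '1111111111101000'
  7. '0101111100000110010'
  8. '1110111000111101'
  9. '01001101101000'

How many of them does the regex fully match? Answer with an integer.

1 → match
2 → no match
3 → match
4 → match
5 → match
6 → no match
7 → no match
8 → match
9 → match
Total matched: 6

6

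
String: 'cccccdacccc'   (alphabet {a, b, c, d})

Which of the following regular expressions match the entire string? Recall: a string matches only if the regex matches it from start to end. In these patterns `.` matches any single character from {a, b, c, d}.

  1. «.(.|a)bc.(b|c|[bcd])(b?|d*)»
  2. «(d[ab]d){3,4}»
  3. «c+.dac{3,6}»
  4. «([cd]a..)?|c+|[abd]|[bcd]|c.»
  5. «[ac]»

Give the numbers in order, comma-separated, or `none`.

3

1 → no match
2 → no match — must start with 'd'
3 → match
4 → no match
5 → no match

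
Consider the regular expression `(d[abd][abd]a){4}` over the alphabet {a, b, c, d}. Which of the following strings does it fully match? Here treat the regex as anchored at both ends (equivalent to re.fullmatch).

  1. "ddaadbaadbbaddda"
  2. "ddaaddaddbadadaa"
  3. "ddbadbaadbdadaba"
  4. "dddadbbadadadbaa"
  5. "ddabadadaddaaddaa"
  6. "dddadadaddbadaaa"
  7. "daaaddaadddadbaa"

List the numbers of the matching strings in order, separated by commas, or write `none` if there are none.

1 → match
2 → no match
3 → match
4 → match
5 → no match
6 → match
7 → match

1, 3, 4, 6, 7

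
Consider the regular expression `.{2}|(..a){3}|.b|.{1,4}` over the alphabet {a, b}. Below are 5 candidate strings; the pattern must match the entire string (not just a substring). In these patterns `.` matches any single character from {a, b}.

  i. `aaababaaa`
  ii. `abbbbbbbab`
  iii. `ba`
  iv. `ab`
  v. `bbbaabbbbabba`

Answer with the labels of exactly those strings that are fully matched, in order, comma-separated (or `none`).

iii, iv

i → no match
ii → no match
iii → match
iv → match
v → no match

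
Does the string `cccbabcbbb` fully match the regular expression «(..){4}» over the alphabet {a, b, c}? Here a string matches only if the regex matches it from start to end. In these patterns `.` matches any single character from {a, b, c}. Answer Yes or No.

No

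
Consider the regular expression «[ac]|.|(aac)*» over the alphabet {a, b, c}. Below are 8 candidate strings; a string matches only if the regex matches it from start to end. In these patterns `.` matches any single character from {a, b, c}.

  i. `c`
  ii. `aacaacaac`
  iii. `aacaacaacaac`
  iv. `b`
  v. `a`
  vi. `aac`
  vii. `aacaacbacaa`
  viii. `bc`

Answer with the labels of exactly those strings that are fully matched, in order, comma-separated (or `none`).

i, ii, iii, iv, v, vi

i → match
ii → match
iii → match
iv → match
v → match
vi → match
vii → no match
viii → no match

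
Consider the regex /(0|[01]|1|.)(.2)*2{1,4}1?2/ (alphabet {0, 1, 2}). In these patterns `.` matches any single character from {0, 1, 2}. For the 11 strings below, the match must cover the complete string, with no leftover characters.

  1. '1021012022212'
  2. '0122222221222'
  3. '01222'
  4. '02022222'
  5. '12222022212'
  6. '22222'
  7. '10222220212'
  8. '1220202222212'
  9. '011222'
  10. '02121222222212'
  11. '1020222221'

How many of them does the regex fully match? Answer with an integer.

1 → no match
2 → match
3 → match
4 → no match
5 → match
6 → match
7 → no match
8 → match
9 → no match
10 → no match
11 → no match — must end with '2'
Total matched: 5

5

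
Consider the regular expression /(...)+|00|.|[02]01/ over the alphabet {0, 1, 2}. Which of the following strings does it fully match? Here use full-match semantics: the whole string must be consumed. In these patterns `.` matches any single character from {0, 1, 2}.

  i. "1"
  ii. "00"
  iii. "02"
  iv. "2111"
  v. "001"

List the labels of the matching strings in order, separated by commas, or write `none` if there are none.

i, ii, v

i → match
ii → match
iii → no match
iv → no match
v → match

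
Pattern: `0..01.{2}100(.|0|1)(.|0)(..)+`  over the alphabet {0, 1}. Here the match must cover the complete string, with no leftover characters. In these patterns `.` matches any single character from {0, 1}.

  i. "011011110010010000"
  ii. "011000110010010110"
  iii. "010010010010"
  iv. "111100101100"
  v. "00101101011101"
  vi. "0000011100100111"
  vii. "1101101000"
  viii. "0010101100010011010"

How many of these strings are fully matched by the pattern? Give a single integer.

1

i → match
ii → no match
iii → no match
iv → no match — must start with "0"
v → no match
vi → no match
vii → no match — must start with "0"
viii → no match
Total matched: 1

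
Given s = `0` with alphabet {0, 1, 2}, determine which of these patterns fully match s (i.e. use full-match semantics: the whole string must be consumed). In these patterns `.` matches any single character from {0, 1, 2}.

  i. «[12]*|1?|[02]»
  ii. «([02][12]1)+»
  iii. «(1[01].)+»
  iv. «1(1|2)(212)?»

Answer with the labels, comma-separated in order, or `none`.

i

i → match
ii → no match — must end with `1`
iii → no match — must start with `1`
iv → no match — must start with `1`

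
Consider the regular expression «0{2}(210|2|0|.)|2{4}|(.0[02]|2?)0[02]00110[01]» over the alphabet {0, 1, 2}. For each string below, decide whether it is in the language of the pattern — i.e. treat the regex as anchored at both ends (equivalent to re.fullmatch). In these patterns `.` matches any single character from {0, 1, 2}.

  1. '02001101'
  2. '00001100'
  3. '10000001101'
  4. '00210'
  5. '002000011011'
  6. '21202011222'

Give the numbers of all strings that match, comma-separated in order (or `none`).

1, 2, 3, 4

1 → match
2 → match
3 → match
4 → match
5 → no match
6 → no match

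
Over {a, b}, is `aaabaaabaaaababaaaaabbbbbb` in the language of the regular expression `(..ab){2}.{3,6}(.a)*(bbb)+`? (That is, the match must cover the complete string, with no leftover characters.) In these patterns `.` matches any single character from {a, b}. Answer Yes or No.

Yes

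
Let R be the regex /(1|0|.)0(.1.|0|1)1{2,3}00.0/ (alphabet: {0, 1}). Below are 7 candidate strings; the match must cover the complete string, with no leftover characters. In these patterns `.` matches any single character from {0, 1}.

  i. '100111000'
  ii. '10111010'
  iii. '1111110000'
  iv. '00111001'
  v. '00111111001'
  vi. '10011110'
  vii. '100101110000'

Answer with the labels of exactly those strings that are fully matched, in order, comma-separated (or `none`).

i → no match
ii → no match
iii → no match
iv → no match — must end with '0'
v → no match — must end with '0'
vi → no match
vii → match

vii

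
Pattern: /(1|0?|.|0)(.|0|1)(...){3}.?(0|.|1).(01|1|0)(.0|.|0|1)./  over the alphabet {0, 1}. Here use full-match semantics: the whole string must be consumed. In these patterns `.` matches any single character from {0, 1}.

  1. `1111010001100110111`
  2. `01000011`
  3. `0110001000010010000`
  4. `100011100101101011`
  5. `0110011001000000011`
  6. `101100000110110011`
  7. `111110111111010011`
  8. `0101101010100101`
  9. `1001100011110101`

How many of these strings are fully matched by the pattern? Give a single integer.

2

1 → no match
2 → no match
3 → no match
4 → no match
5 → no match
6 → no match
7 → no match
8 → match
9 → match
Total matched: 2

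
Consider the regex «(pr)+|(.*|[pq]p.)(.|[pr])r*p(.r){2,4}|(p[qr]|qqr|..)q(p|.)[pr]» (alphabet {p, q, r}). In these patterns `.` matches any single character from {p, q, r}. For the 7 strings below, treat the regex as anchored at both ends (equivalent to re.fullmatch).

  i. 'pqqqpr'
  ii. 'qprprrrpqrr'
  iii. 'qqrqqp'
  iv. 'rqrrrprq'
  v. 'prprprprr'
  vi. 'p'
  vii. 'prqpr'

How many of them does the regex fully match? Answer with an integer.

i → no match
ii → no match
iii → match
iv → no match
v → no match
vi → no match
vii → match
Total matched: 2

2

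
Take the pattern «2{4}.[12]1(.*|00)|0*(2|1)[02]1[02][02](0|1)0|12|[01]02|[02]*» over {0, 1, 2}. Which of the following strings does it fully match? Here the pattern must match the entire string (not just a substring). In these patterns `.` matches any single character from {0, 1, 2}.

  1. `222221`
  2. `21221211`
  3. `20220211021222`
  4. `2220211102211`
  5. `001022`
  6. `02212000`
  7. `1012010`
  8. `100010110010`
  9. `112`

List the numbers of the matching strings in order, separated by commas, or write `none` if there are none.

6, 7

1 → no match
2 → no match
3 → no match
4 → no match
5 → no match
6 → match
7 → match
8 → no match
9 → no match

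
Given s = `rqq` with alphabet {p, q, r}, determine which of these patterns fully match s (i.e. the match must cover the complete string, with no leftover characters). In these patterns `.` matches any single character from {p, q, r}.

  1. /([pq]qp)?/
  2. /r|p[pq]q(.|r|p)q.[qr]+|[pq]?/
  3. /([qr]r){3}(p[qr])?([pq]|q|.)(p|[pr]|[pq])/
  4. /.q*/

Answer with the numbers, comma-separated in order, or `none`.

4

1 → no match
2 → no match
3 → no match
4 → match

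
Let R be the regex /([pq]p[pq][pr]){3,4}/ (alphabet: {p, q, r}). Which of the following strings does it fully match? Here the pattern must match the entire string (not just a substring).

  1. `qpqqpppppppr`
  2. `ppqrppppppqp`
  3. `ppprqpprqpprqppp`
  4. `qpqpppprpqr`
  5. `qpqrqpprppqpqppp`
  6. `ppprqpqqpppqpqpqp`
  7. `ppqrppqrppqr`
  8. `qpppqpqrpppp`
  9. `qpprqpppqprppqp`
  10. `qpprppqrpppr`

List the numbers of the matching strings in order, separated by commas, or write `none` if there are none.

2, 3, 5, 7, 8, 10

1 → no match
2 → match
3 → match
4 → no match
5 → match
6 → no match
7 → match
8 → match
9 → no match
10 → match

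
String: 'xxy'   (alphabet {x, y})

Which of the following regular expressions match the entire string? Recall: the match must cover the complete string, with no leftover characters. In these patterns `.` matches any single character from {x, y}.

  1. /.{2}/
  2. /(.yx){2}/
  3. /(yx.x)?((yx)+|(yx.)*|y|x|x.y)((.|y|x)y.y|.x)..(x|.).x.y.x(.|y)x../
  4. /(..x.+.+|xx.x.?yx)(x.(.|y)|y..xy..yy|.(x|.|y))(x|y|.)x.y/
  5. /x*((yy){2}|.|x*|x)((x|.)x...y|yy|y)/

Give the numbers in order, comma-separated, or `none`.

1 → no match
2 → no match — must end with 'yx'
3 → no match
4 → no match
5 → match

5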